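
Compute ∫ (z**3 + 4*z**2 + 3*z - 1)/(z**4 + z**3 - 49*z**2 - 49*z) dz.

log(z)/49 + 559*log(z - 7)/784 - log(z + 1)/48 + 169*log(z + 7)/588 + C

Factor the denominator: z*(z - 7)*(z + 1)*(z + 7).
Partial-fraction decomposition: 169/(588*(z + 7)) - 1/(48*(z + 1)) + 559/(784*(z - 7)) + 1/(49*z).
Integrate each term: A/(z−a) contributes A·log|z−a|.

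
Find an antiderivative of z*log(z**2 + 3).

z**2*log(z**2 + 3)/2 - z**2/2 + 3*log(z**2 + 3)/2 + C

Let u = z**2 + 3, so du = (2*z) dz.
The integral becomes (1/2)·∫ log(u) du; integrate by parts with u′=log(u), dv′=du.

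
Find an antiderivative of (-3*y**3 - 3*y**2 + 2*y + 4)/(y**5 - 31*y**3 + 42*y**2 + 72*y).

log(y)/18 - 57*log(y - 4)/50 + 49*log(y - 3)/54 - log(y + 1)/50 + 133*log(y + 6)/675 + C

Factor the denominator: y*(y - 4)*(y - 3)*(y + 1)*(y + 6).
Partial-fraction decomposition: 133/(675*(y + 6)) - 1/(50*(y + 1)) + 49/(54*(y - 3)) - 57/(50*(y - 4)) + 1/(18*y).
Integrate each term: A/(y−a) contributes A·log|y−a|.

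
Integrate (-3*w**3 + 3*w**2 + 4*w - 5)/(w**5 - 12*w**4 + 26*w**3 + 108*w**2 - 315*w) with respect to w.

Factor the denominator: w*(w - 7)*(w - 5)*(w - 3)*(w + 3).
Partial-fraction decomposition: 91/(1440*(w + 3)) - 47/(144*(w - 3)) + 57/(32*(w - 5)) - 859/(560*(w - 7)) + 1/(63*w).
Integrate each term: A/(w−a) contributes A·log|w−a|.

log(w)/63 - 859*log(w - 7)/560 + 57*log(w - 5)/32 - 47*log(w - 3)/144 + 91*log(w + 3)/1440 + C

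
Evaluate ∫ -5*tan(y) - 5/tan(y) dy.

-5*log(tan(y)) + C

Let u = tan(y), so du = (tan(y)**2 + 1) dy.
Rewriting, the integral becomes -5·∫ 1/u du = -5·log(u).
Substituting back, u = tan(y).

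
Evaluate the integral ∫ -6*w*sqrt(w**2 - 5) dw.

Let u = w**2 - 5, so du = (2*w) dw.
Rewriting, the integral becomes -3·∫ √u du = -3·(2/3)u^(3/2).
Substituting back, u = w**2 - 5.

-2*(w**2 - 5)**(3/2) + C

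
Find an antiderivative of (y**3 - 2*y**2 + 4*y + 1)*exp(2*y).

(4*y**3 - 14*y**2 + 30*y - 11)*exp(2*y)/8 + C

Use integration by parts with u = y**3 - 2*y**2 + 4*y + 1, dv = exp(2*y) dy, so v = exp(2*y)/2.
Apply parts 3 times (tabular method): alternate signs, differentiate u down to 0, integrate dv up.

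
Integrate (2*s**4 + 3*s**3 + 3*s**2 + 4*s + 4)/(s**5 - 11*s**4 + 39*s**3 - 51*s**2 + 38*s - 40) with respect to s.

862*log(s - 5)/39 - 386*log(s - 4)/17 + 8*log(s - 2)/3 - 7*log(s**2 + 1)/221 - 5*atan(s)/221 + C

Factor the denominator: (s - 5)*(s - 4)*(s - 2)*(s**2 + 1).
Partial-fraction decomposition: -(14*s + 5)/(221*(s**2 + 1)) + 8/(3*(s - 2)) - 386/(17*(s - 4)) + 862/(39*(s - 5)).
Integrate each term; A/(s−a) gives A·log|s−a|; the (Bs+D)/(s²+p²) term gives a log and an atan.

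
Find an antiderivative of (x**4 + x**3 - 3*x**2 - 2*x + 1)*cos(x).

x**4*sin(x) + x**3*sin(x) + 4*x**3*cos(x) - 15*x**2*sin(x) + 3*x**2*cos(x) - 8*x*sin(x) - 30*x*cos(x) + 31*sin(x) - 8*cos(x) + C

Use integration by parts with u = x**4 + x**3 - 3*x**2 - 2*x + 1, dv = cos(x) dx, so v = sin(x).
Apply parts 4 times (tabular method): alternate signs, differentiate u down to 0, integrate dv up.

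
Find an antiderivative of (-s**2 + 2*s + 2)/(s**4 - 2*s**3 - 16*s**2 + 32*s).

log(s)/16 - 3*log(s - 4)/32 - log(s - 2)/12 + 11*log(s + 4)/96 + C

Factor the denominator: s*(s - 4)*(s - 2)*(s + 4).
Partial-fraction decomposition: 11/(96*(s + 4)) - 1/(12*(s - 2)) - 3/(32*(s - 4)) + 1/(16*s).
Integrate each term: A/(s−a) contributes A·log|s−a|.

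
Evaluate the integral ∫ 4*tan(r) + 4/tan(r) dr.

Let u = tan(r), so du = (tan(r)**2 + 1) dr.
Rewriting, the integral becomes 4·∫ 1/u du = 4·log(u).
Substituting back, u = tan(r).

4*log(tan(r)) + C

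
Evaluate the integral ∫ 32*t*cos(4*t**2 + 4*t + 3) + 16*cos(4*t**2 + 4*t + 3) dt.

Let u = 4*t**2 + 4*t + 3, so du = (8*t + 4) dt.
Rewriting, the integral becomes 4·∫ cos(u) du = 4·sin(u).
Substituting back, u = 4*t**2 + 4*t + 3.

4*sin(4*t**2 + 4*t + 3) + C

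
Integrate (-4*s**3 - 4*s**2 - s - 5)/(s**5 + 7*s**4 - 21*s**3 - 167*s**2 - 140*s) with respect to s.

Factor the denominator: s*(s - 5)*(s + 1)*(s + 4)*(s + 7).
Partial-fraction decomposition: 589/(756*(s + 7)) - 191/(324*(s + 4)) - 1/(27*(s + 1)) - 61/(324*(s - 5)) + 1/(28*s).
Integrate each term: A/(s−a) contributes A·log|s−a|.

log(s)/28 - 61*log(s - 5)/324 - log(s + 1)/27 - 191*log(s + 4)/324 + 589*log(s + 7)/756 + C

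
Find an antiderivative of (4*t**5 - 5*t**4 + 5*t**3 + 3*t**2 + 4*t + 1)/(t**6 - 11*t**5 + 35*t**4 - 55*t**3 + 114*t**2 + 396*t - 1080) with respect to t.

Factor the denominator: (t - 6)*(t - 5)*(t - 2)*(t + 2)*(t**2 + 9).
Partial-fraction decomposition: -(601*t - 18534)/(9945*(t**2 + 9)) + 243/(2912*(t + 2)) + 109/(624*(t - 2)) - 5048/(357*(t - 5)) + 25837/(1440*(t - 6)).
Integrate each term; A/(t−a) gives A·log|t−a|; the (Bt+D)/(t²+p²) term gives a log and an atan.

25837*log(t - 6)/1440 - 5048*log(t - 5)/357 + 109*log(t - 2)/624 + 243*log(t + 2)/2912 - 601*log(t**2 + 9)/19890 + 6178*atan(t/3)/9945 + C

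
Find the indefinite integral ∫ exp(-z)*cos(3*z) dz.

Let I denote the integral. Integrate by parts with u = cos(3*z), dv = exp(-z) dz, so v = -exp(-z): I = -exp(-z)*cos(3*z) − 3·∫ exp(-z)*sin(3*z) dz.
Apply parts again with u = sin(3*z), dv = exp(-z) dz: ∫ exp(-z)*sin(3*z) dz = -exp(-z)*sin(3*z) + 3·I. Substituting back brings back I: I = 3*exp(-z)*sin(3*z) - exp(-z)*cos(3*z) − 9·I.
Solving for I: (1 + 9)·I equals the remaining terms, so I = (1/10)·(3*exp(-z)*sin(3*z) - exp(-z)*cos(3*z)).

3*exp(-z)*sin(3*z)/10 - exp(-z)*cos(3*z)/10 + C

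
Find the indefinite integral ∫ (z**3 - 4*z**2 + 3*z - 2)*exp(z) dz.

(z**3 - 7*z**2 + 17*z - 19)*exp(z) + C

Use integration by parts with u = z**3 - 4*z**2 + 3*z - 2, dv = exp(z) dz, so v = exp(z).
Apply parts 3 times (tabular method): alternate signs, differentiate u down to 0, integrate dv up.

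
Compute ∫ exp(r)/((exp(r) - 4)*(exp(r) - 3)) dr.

Let u = e^r, du = e^r dr.
The integral becomes ∫ du/((u-3)(u-4)); decompose into partial fractions.

log(exp(r) - 4) - log(exp(r) - 3) + C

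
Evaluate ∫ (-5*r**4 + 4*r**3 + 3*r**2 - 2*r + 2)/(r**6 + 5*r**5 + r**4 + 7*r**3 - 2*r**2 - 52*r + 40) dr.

-29*log(r - 1)/450 - 47*log(r + 2)/108 + 61*log(r + 5)/54 - 63*log(r**2 + 4)/200 - 9*atan(r/2)/100 - 1/(45*r - 45) + C

Factor the denominator: (r - 1)**2*(r + 2)*(r + 5)*(r**2 + 4).
Partial-fraction decomposition: -9*(7*r + 2)/(100*(r**2 + 4)) + 61/(54*(r + 5)) - 47/(108*(r + 2)) - 29/(450*(r - 1)) + 1/(45*(r - 1)**2).
Integrate each term; A/(r−a) gives A·log|r−a|; the (Br+D)/(r²+p²) term gives a log and an atan.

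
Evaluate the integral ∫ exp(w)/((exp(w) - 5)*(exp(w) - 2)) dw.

log(exp(w) - 5)/3 - log(exp(w) - 2)/3 + C

Let u = e^w, du = e^w dw.
The integral becomes ∫ du/((u-5)(u-2)); decompose into partial fractions.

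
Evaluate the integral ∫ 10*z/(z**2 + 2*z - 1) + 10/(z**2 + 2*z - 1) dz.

5*log(z**2 + 2*z - 1) + C

Let u = z**2 + 2*z - 1, so du = (2*z + 2) dz.
Rewriting, the integral becomes 5·∫ 1/u du = 5·log(u).
Substituting back, u = z**2 + 2*z - 1.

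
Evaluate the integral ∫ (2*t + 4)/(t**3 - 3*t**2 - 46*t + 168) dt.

8*log(t - 6)/13 - 6*log(t - 4)/11 - 10*log(t + 7)/143 + C

Factor the denominator: (t - 6)*(t - 4)*(t + 7).
Partial-fraction decomposition: -10/(143*(t + 7)) - 6/(11*(t - 4)) + 8/(13*(t - 6)).
Integrate each term: A/(t−a) contributes A·log|t−a|.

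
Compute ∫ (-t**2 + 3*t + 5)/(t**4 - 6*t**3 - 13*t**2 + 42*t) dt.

Factor the denominator: t*(t - 7)*(t - 2)*(t + 3).
Partial-fraction decomposition: 13/(150*(t + 3)) - 7/(50*(t - 2)) - 23/(350*(t - 7)) + 5/(42*t).
Integrate each term: A/(t−a) contributes A·log|t−a|.

5*log(t)/42 - 23*log(t - 7)/350 - 7*log(t - 2)/50 + 13*log(t + 3)/150 + C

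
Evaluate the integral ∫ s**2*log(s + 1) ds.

Use integration by parts with u = log(s + 1), dv = s**2 ds.
Then du = 1/(s + 1) ds and v = s**3/3.

s**3*log(s + 1)/3 - s**3/9 + s**2/6 - s/3 + log(s + 1)/3 + C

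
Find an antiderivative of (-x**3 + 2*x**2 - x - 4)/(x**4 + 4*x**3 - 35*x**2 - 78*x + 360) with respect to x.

-4*log(x - 4)/9 + 2*log(x - 3)/9 + 22*log(x + 5)/9 - 29*log(x + 6)/9 + C

Factor the denominator: (x - 4)*(x - 3)*(x + 5)*(x + 6).
Partial-fraction decomposition: -29/(9*(x + 6)) + 22/(9*(x + 5)) + 2/(9*(x - 3)) - 4/(9*(x - 4)).
Integrate each term: A/(x−a) contributes A·log|x−a|.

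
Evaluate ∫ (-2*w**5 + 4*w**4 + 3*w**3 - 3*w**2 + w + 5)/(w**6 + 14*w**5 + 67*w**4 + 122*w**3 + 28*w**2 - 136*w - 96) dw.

4*log(w - 1)/315 - 2*log(w + 1)/15 - 2203*log(w + 2)/288 + 2833*log(w + 4)/120 - 19979*log(w + 6)/1120 - 95/(24*w + 48) + C

Factor the denominator: (w - 1)*(w + 1)*(w + 2)**2*(w + 4)*(w + 6).
Partial-fraction decomposition: -19979/(1120*(w + 6)) + 2833/(120*(w + 4)) - 2203/(288*(w + 2)) + 95/(24*(w + 2)**2) - 2/(15*(w + 1)) + 4/(315*(w - 1)).
Integrate each term; A/(w−a) gives A·log|w−a|; A/(w−a)² gives −A/(w−a).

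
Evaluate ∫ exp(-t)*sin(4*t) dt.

Let I denote the integral. Integrate by parts with u = sin(4*t), dv = exp(-t) dt, so v = -exp(-t): I = -exp(-t)*sin(4*t) + 4·∫ exp(-t)*cos(4*t) dt.
Apply parts again with u = cos(4*t), dv = exp(-t) dt: ∫ exp(-t)*cos(4*t) dt = -exp(-t)*cos(4*t) − 4·I. Substituting back brings back I: I = -exp(-t)*sin(4*t) - 4*exp(-t)*cos(4*t) − 16·I.
Solving for I: (1 + 16)·I equals the remaining terms, so I = (1/17)·(-exp(-t)*sin(4*t) - 4*exp(-t)*cos(4*t)).

-exp(-t)*sin(4*t)/17 - 4*exp(-t)*cos(4*t)/17 + C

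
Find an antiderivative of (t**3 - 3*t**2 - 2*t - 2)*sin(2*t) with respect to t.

Use integration by parts with u = t**3 - 3*t**2 - 2*t - 2, dv = sin(2*t) dt, so v = -cos(2*t)/2.
Apply parts 3 times (tabular method): alternate signs, differentiate u down to 0, integrate dv up.

-t**3*cos(2*t)/2 + 3*t**2*sin(2*t)/4 + 3*t**2*cos(2*t)/2 - 3*t*sin(2*t)/2 + 7*t*cos(2*t)/4 - 7*sin(2*t)/8 + cos(2*t)/4 + C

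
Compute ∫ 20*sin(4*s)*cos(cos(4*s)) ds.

Let u = cos(4*s), so du = (-4*sin(4*s)) ds.
Rewriting, the integral becomes -5·∫ cos(u) du = -5·sin(u).
Substituting back, u = cos(4*s).

-5*sin(cos(4*s)) + C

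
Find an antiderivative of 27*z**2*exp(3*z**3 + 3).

Let u = 3*z**3 + 3, so du = (9*z**2) dz.
Rewriting, the integral becomes 3·∫ e^u du = 3·e^u.
Substituting back, u = 3*z**3 + 3.

3*exp(3*z**3 + 3) + C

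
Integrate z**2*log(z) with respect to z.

Use integration by parts with u = log(z), dv = z**2 dz.
Then du = 1/z dz and v = z**3/3.

z**3*log(z)/3 - z**3/9 + C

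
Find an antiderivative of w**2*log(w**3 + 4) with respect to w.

Let u = w**3 + 4, so du = (3*w**2) dw.
The integral becomes (1/3)·∫ log(u) du; integrate by parts with u′=log(u), dv′=du.

w**3*log(w**3 + 4)/3 - w**3/3 + 4*log(w**3 + 4)/3 + C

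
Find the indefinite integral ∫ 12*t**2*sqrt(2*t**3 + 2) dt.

Let u = 2*t**3 + 2, so du = (6*t**2) dt.
Rewriting, the integral becomes 2·∫ √u du = 2·(2/3)u^(3/2).
Substituting back, u = 2*t**3 + 2.

4*(2*t**3 + 2)**(3/2)/3 + C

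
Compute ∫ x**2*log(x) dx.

x**3*log(x)/3 - x**3/9 + C

Use integration by parts with u = log(x), dv = x**2 dx.
Then du = 1/x dx and v = x**3/3.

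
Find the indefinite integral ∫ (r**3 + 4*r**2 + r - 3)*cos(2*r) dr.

Use integration by parts with u = r**3 + 4*r**2 + r - 3, dv = cos(2*r) dr, so v = sin(2*r)/2.
Apply parts 3 times (tabular method): alternate signs, differentiate u down to 0, integrate dv up.

r**3*sin(2*r)/2 + 2*r**2*sin(2*r) + 3*r**2*cos(2*r)/4 - r*sin(2*r)/4 + 2*r*cos(2*r) - 5*sin(2*r)/2 - cos(2*r)/8 + C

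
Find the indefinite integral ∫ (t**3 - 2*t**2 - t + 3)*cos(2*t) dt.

t**3*sin(2*t)/2 - t**2*sin(2*t) + 3*t**2*cos(2*t)/4 - 5*t*sin(2*t)/4 - t*cos(2*t) + 2*sin(2*t) - 5*cos(2*t)/8 + C

Use integration by parts with u = t**3 - 2*t**2 - t + 3, dv = cos(2*t) dt, so v = sin(2*t)/2.
Apply parts 3 times (tabular method): alternate signs, differentiate u down to 0, integrate dv up.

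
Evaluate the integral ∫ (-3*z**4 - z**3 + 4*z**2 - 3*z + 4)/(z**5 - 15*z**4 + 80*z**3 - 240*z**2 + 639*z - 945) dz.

-7367*log(z - 7)/464 + 1911*log(z - 5)/136 - 239*log(z - 3)/144 + 8615*log(z**2 + 9)/35496 - 817*atan(z/3)/17748 + C

Factor the denominator: (z - 7)*(z - 5)*(z - 3)*(z**2 + 9).
Partial-fraction decomposition: (8615*z - 2451)/(17748*(z**2 + 9)) - 239/(144*(z - 3)) + 1911/(136*(z - 5)) - 7367/(464*(z - 7)).
Integrate each term; A/(z−a) gives A·log|z−a|; the (Bz+D)/(z²+p²) term gives a log and an atan.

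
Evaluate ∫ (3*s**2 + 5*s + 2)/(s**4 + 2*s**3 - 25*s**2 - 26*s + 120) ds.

Factor the denominator: (s - 4)*(s - 2)*(s + 3)*(s + 5).
Partial-fraction decomposition: -26/(63*(s + 5)) + 1/(5*(s + 3)) - 12/(35*(s - 2)) + 5/(9*(s - 4)).
Integrate each term: A/(s−a) contributes A·log|s−a|.

5*log(s - 4)/9 - 12*log(s - 2)/35 + log(s + 3)/5 - 26*log(s + 5)/63 + C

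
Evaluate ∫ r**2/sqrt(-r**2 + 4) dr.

Substitute r = 2·sin(θ), so dr = 2·cos(θ) dθ and the radical becomes sqrt(-r**2 + 4) = 2·cos(θ) by the Pythagorean identity.
Integrate the resulting trig expression in θ, then back-substitute θ = asin(r/2), sin(θ) = r/2, cos(θ) = sqrt(-r**2 + 4)/2 (absorbing any constant into C).

-r*sqrt(-r**2 + 4)/2 + 2*asin(r/2) + C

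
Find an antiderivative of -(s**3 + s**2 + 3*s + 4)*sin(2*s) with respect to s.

Use integration by parts with u = s**3 + s**2 + 3*s + 4, dv = -sin(2*s) ds, so v = cos(2*s)/2.
Apply parts 3 times (tabular method): alternate signs, differentiate u down to 0, integrate dv up.

s**3*cos(2*s)/2 - 3*s**2*sin(2*s)/4 + s**2*cos(2*s)/2 - s*sin(2*s)/2 + 3*s*cos(2*s)/4 - 3*sin(2*s)/8 + 7*cos(2*s)/4 + C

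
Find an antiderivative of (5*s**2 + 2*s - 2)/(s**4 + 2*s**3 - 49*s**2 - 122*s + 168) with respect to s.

257*log(s - 7)/858 - log(s - 1)/42 + 7*log(s + 4)/11 - 83*log(s + 6)/91 + C

Factor the denominator: (s - 7)*(s - 1)*(s + 4)*(s + 6).
Partial-fraction decomposition: -83/(91*(s + 6)) + 7/(11*(s + 4)) - 1/(42*(s - 1)) + 257/(858*(s - 7)).
Integrate each term: A/(s−a) contributes A·log|s−a|.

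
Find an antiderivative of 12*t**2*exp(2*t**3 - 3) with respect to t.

2*exp(2*t**3 - 3) + C

Let u = 2*t**3 - 3, so du = (6*t**2) dt.
Rewriting, the integral becomes 2·∫ e^u du = 2·e^u.
Substituting back, u = 2*t**3 - 3.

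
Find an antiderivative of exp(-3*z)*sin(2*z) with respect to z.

Let I denote the integral. Integrate by parts with u = sin(2*z), dv = exp(-3*z) dz, so v = -exp(-3*z)/3: I = -exp(-3*z)*sin(2*z)/3 + (2/3)·∫ exp(-3*z)*cos(2*z) dz.
Apply parts again with u = cos(2*z), dv = exp(-3*z) dz: ∫ exp(-3*z)*cos(2*z) dz = -exp(-3*z)*cos(2*z)/3 − (2/3)·I. Substituting back brings back I: I = -exp(-3*z)*sin(2*z)/3 - 2*exp(-3*z)*cos(2*z)/9 − (4/9)·I.
Solving for I: (1 + 4/9)·I equals the remaining terms, so I = (9/13)·(-exp(-3*z)*sin(2*z)/3 - 2*exp(-3*z)*cos(2*z)/9).

-3*exp(-3*z)*sin(2*z)/13 - 2*exp(-3*z)*cos(2*z)/13 + C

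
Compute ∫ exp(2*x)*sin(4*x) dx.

exp(2*x)*sin(4*x)/10 - exp(2*x)*cos(4*x)/5 + C

Let I denote the integral. Integrate by parts with u = sin(4*x), dv = exp(2*x) dx, so v = exp(2*x)/2: I = exp(2*x)*sin(4*x)/2 − 2·∫ exp(2*x)*cos(4*x) dx.
Apply parts again with u = cos(4*x), dv = exp(2*x) dx: ∫ exp(2*x)*cos(4*x) dx = exp(2*x)*cos(4*x)/2 + 2·I. Substituting back brings back I: I = exp(2*x)*sin(4*x)/2 - exp(2*x)*cos(4*x) − 4·I.
Solving for I: (1 + 4)·I equals the remaining terms, so I = (1/5)·(exp(2*x)*sin(4*x)/2 - exp(2*x)*cos(4*x)).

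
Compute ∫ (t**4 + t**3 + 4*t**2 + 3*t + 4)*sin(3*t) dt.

-t**4*cos(3*t)/3 + 4*t**3*sin(3*t)/9 - t**3*cos(3*t)/3 + t**2*sin(3*t)/3 - 8*t**2*cos(3*t)/9 + 16*t*sin(3*t)/27 - 7*t*cos(3*t)/9 + 7*sin(3*t)/27 - 92*cos(3*t)/81 + C

Use integration by parts with u = t**4 + t**3 + 4*t**2 + 3*t + 4, dv = sin(3*t) dt, so v = -cos(3*t)/3.
Apply parts 4 times (tabular method): alternate signs, differentiate u down to 0, integrate dv up.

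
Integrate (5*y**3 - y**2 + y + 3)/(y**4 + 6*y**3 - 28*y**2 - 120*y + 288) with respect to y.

311*log(y - 4)/200 - 41*log(y - 2)/128 + 12049*log(y + 6)/3200 + 1119/(80*y + 480) + C

Factor the denominator: (y - 4)*(y - 2)*(y + 6)**2.
Partial-fraction decomposition: 12049/(3200*(y + 6)) - 1119/(80*(y + 6)**2) - 41/(128*(y - 2)) + 311/(200*(y - 4)).
Integrate each term; A/(y−a) gives A·log|y−a|; A/(y−a)² gives −A/(y−a).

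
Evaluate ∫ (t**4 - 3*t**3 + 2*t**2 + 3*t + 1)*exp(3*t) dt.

(27*t**4 - 117*t**3 + 171*t**2 - 33*t + 38)*exp(3*t)/81 + C

Use integration by parts with u = t**4 - 3*t**3 + 2*t**2 + 3*t + 1, dv = exp(3*t) dt, so v = exp(3*t)/3.
Apply parts 4 times (tabular method): alternate signs, differentiate u down to 0, integrate dv up.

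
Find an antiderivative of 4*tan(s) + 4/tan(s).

Let u = tan(s), so du = (tan(s)**2 + 1) ds.
Rewriting, the integral becomes 4·∫ 1/u du = 4·log(u).
Substituting back, u = tan(s).

4*log(tan(s)) + C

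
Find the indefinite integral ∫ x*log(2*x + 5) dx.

x**2*log(2*x + 5)/2 - x**2/4 + 5*x/4 - 25*log(2*x + 5)/8 + C

Use integration by parts with u = log(2*x + 5), dv = x dx.
Then du = 2/(2*x + 5) dx and v = x**2/2.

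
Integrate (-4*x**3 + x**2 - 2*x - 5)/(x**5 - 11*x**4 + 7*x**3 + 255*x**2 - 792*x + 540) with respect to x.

3481*log(x - 6)/5445 - 55*log(x - 3)/72 + log(x - 1)/30 + 265*log(x + 5)/2904 + 169/(33*x - 198) + C

Factor the denominator: (x - 6)**2*(x - 3)*(x - 1)*(x + 5).
Partial-fraction decomposition: 265/(2904*(x + 5)) + 1/(30*(x - 1)) - 55/(72*(x - 3)) + 3481/(5445*(x - 6)) - 169/(33*(x - 6)**2).
Integrate each term; A/(x−a) gives A·log|x−a|; A/(x−a)² gives −A/(x−a).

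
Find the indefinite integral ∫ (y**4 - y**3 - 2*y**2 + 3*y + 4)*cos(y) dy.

Use integration by parts with u = y**4 - y**3 - 2*y**2 + 3*y + 4, dv = cos(y) dy, so v = sin(y).
Apply parts 4 times (tabular method): alternate signs, differentiate u down to 0, integrate dv up.

y**4*sin(y) - y**3*sin(y) + 4*y**3*cos(y) - 14*y**2*sin(y) - 3*y**2*cos(y) + 9*y*sin(y) - 28*y*cos(y) + 32*sin(y) + 9*cos(y) + C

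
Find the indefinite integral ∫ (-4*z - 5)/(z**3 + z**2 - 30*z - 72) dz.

-29*log(z - 6)/90 - 7*log(z + 3)/9 + 11*log(z + 4)/10 + C

Factor the denominator: (z - 6)*(z + 3)*(z + 4).
Partial-fraction decomposition: 11/(10*(z + 4)) - 7/(9*(z + 3)) - 29/(90*(z - 6)).
Integrate each term: A/(z−a) contributes A·log|z−a|.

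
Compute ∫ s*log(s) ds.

s**2*log(s)/2 - s**2/4 + C

Use integration by parts with u = log(s), dv = s ds.
Then du = 1/s ds and v = s**2/2.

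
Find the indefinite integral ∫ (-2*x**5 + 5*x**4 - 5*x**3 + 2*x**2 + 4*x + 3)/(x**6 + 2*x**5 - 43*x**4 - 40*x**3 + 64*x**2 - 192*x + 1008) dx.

Factor the denominator: (x - 6)*(x - 2)*(x + 3)*(x + 7)*(x**2 + 4).
Partial-fraction decomposition: (69*x + 4499)/(27560*(x**2 + 4)) - 47407/(24804*(x + 7)) + 23/(52*(x + 3)) + 1/(288*(x - 2)) - 1117/(2080*(x - 6)).
Integrate each term; A/(x−a) gives A·log|x−a|; the (Bx+D)/(x²+p²) term gives a log and an atan.

-1117*log(x - 6)/2080 + log(x - 2)/288 + 23*log(x + 3)/52 - 47407*log(x + 7)/24804 + 69*log(x**2 + 4)/55120 + 4499*atan(x/2)/55120 + C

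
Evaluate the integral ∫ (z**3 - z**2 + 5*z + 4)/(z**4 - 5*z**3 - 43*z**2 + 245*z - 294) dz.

333*log(z - 7)/280 - 37*log(z - 3)/40 + 2*log(z - 2)/5 + 47*log(z + 7)/140 + C

Factor the denominator: (z - 7)*(z - 3)*(z - 2)*(z + 7).
Partial-fraction decomposition: 47/(140*(z + 7)) + 2/(5*(z - 2)) - 37/(40*(z - 3)) + 333/(280*(z - 7)).
Integrate each term: A/(z−a) contributes A·log|z−a|.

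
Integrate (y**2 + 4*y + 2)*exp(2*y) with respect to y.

(2*y**2 + 6*y + 1)*exp(2*y)/4 + C

Use integration by parts with u = y**2 + 4*y + 2, dv = exp(2*y) dy, so v = exp(2*y)/2.
Apply parts 2 times (tabular method): alternate signs, differentiate u down to 0, integrate dv up.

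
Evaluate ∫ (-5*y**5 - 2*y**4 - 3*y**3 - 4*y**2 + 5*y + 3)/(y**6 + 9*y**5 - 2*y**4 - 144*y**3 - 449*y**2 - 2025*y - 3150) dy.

Factor the denominator: (y - 5)*(y + 2)*(y + 5)*(y + 7)*(y**2 + 9).
Partial-fraction decomposition: (379*y + 15414)/(12818*(y**2 + 9)) - 13339/(1160*(y + 7)) + 1219/(170*(y + 5)) - 43/(455*(y + 2)) - 2887/(4760*(y - 5)).
Integrate each term; A/(y−a) gives A·log|y−a|; the (By+D)/(y²+p²) term gives a log and an atan.

-2887*log(y - 5)/4760 - 43*log(y + 2)/455 + 1219*log(y + 5)/170 - 13339*log(y + 7)/1160 + 379*log(y**2 + 9)/25636 + 2569*atan(y/3)/6409 + C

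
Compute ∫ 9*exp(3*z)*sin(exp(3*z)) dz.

-3*cos(exp(3*z)) + C

Let u = exp(3*z), so du = (3*exp(3*z)) dz.
Rewriting, the integral becomes 3·∫ sin(u) du = 3·-cos(u).
Substituting back, u = exp(3*z).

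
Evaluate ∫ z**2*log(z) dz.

z**3*log(z)/3 - z**3/9 + C

Use integration by parts with u = log(z), dv = z**2 dz.
Then du = 1/z dz and v = z**3/3.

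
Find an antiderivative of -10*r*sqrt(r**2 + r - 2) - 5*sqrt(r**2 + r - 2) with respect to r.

Let u = r**2 + r - 2, so du = (2*r + 1) dr.
Rewriting, the integral becomes -5·∫ √u du = -5·(2/3)u^(3/2).
Substituting back, u = r**2 + r - 2.

-10*(r**2 + r - 2)**(3/2)/3 + C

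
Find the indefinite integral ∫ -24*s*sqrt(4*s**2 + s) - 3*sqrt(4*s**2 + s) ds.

-2*(4*s**2 + s)**(3/2) + C

Let u = 4*s**2 + s, so du = (8*s + 1) ds.
Rewriting, the integral becomes -3·∫ √u du = -3·(2/3)u^(3/2).
Substituting back, u = 4*s**2 + s.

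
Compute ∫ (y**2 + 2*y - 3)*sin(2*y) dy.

-y**2*cos(2*y)/2 + y*sin(2*y)/2 - y*cos(2*y) + sin(2*y)/2 + 7*cos(2*y)/4 + C

Use integration by parts with u = y**2 + 2*y - 3, dv = sin(2*y) dy, so v = -cos(2*y)/2.
Apply parts 2 times (tabular method): alternate signs, differentiate u down to 0, integrate dv up.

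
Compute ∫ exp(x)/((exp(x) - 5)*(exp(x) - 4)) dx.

log(exp(x) - 5) - log(exp(x) - 4) + C

Let u = e^x, du = e^x dx.
The integral becomes ∫ du/((u-4)(u-5)); decompose into partial fractions.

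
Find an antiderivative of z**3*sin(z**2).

-z**2*cos(z**2)/2 + sin(z**2)/2 + C

Let u = z², du = 2z dz; rewrite as (1/2)∫ u^1·sin(1u) du.
Now integrate by parts 1 time.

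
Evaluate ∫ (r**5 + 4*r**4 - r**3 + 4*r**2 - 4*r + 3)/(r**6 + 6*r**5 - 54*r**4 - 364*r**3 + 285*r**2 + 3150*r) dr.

Factor the denominator: r*(r - 7)*(r - 3)*(r + 5)**2*(r + 6).
Partial-fraction decomposition: 245/(78*(r + 6)) - 147487/(57600*(r + 5)) + 377/(480*(r + 5)**2) - 21/(256*(r - 3)) + 26239/(52416*(r - 7)) + 1/(1050*r).
Integrate each term; A/(r−a) gives A·log|r−a|; A/(r−a)² gives −A/(r−a).

log(r)/1050 + 26239*log(r - 7)/52416 - 21*log(r - 3)/256 - 147487*log(r + 5)/57600 + 245*log(r + 6)/78 - 377/(480*r + 2400) + C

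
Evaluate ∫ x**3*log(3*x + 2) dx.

Use integration by parts with u = log(3*x + 2), dv = x**3 dx.
Then du = 3/(3*x + 2) dx and v = x**4/4.

x**4*log(3*x + 2)/4 - x**4/16 + x**3/18 - x**2/18 + 2*x/27 - 4*log(3*x + 2)/81 + C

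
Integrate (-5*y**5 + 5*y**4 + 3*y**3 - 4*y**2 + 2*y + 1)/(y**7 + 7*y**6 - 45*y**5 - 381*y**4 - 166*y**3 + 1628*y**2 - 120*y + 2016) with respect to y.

Factor the denominator: (y - 7)*(y - 2)*(y + 4)*(y + 6)**2*(y**2 + 1).
Partial-fraction decomposition: -2*(202*y - 361)/(171125*(y**2 + 1)) - 36096185/(29614208*(y + 6)) - 44557/(7696*(y + 6)**2) + 361/(264*(y + 4)) + 67/(9600*(y - 2)) - 35591/(232375*(y - 7)).
Integrate each term; A/(y−a) gives A·log|y−a|; the (By+D)/(y²+p²) term gives a log and an atan.

-35591*log(y - 7)/232375 + 67*log(y - 2)/9600 + 361*log(y + 4)/264 - 36096185*log(y + 6)/29614208 - 202*log(y**2 + 1)/171125 + 722*atan(y)/171125 + 44557/(7696*y + 46176) + C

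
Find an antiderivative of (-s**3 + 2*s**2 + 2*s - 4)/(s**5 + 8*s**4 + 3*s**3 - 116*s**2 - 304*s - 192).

-log(s - 4)/80 + log(s + 1)/30 + 5*log(s + 3)/2 - 121*log(s + 4)/48 + 7/(2*s + 8) + C

Factor the denominator: (s - 4)*(s + 1)*(s + 3)*(s + 4)**2.
Partial-fraction decomposition: -121/(48*(s + 4)) - 7/(2*(s + 4)**2) + 5/(2*(s + 3)) + 1/(30*(s + 1)) - 1/(80*(s - 4)).
Integrate each term; A/(s−a) gives A·log|s−a|; A/(s−a)² gives −A/(s−a).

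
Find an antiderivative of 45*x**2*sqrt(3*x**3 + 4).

10*(3*x**3 + 4)**(3/2)/3 + C

Let u = 3*x**3 + 4, so du = (9*x**2) dx.
Rewriting, the integral becomes 5·∫ √u du = 5·(2/3)u^(3/2).
Substituting back, u = 3*x**3 + 4.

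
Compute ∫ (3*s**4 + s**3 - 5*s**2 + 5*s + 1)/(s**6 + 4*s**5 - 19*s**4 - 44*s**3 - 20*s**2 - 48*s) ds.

-log(s)/48 + 773*log(s - 4)/4080 + 11*log(s + 2)/240 - 3463*log(s + 6)/8880 + 276*log(s**2 + 1)/3145 - 19*atan(s)/3145 + C

Factor the denominator: s*(s - 4)*(s + 2)*(s + 6)*(s**2 + 1).
Partial-fraction decomposition: (552*s - 19)/(3145*(s**2 + 1)) - 3463/(8880*(s + 6)) + 11/(240*(s + 2)) + 773/(4080*(s - 4)) - 1/(48*s).
Integrate each term; A/(s−a) gives A·log|s−a|; the (Bs+D)/(s²+p²) term gives a log and an atan.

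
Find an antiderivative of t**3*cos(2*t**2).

Let u = t², du = 2t dt; rewrite as (1/2)∫ u^1·cos(2u) du.
Now integrate by parts 1 time.

t**2*sin(2*t**2)/4 + cos(2*t**2)/8 + C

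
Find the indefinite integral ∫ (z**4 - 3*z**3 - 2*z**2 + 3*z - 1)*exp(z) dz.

Use integration by parts with u = z**4 - 3*z**3 - 2*z**2 + 3*z - 1, dv = exp(z) dz, so v = exp(z).
Apply parts 4 times (tabular method): alternate signs, differentiate u down to 0, integrate dv up.

(z**4 - 7*z**3 + 19*z**2 - 35*z + 34)*exp(z) + C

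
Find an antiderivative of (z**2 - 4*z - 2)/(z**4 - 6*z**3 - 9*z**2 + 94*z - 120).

log(z - 5)/18 + 5*log(z - 3)/14 - log(z - 2)/3 - 5*log(z + 4)/63 + C

Factor the denominator: (z - 5)*(z - 3)*(z - 2)*(z + 4).
Partial-fraction decomposition: -5/(63*(z + 4)) - 1/(3*(z - 2)) + 5/(14*(z - 3)) + 1/(18*(z - 5)).
Integrate each term: A/(z−a) contributes A·log|z−a|.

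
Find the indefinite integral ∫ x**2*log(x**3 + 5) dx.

Let u = x**3 + 5, so du = (3*x**2) dx.
The integral becomes (1/3)·∫ log(u) du; integrate by parts with u′=log(u), dv′=du.

x**3*log(x**3 + 5)/3 - x**3/3 + 5*log(x**3 + 5)/3 + C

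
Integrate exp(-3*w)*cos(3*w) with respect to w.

Let I denote the integral. Integrate by parts with u = cos(3*w), dv = exp(-3*w) dw, so v = -exp(-3*w)/3: I = -exp(-3*w)*cos(3*w)/3 − ∫ exp(-3*w)*sin(3*w) dw.
Apply parts again with u = sin(3*w), dv = exp(-3*w) dw: ∫ exp(-3*w)*sin(3*w) dw = -exp(-3*w)*sin(3*w)/3 + I. Substituting back brings back I: I = exp(-3*w)*sin(3*w)/3 - exp(-3*w)*cos(3*w)/3 − I.
Solving for I: (1 + 1)·I equals the remaining terms, so I = (1/2)·(exp(-3*w)*sin(3*w)/3 - exp(-3*w)*cos(3*w)/3).

exp(-3*w)*sin(3*w)/6 - exp(-3*w)*cos(3*w)/6 + C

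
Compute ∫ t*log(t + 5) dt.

Use integration by parts with u = log(t + 5), dv = t dt.
Then du = 1/(t + 5) dt and v = t**2/2.

t**2*log(t + 5)/2 - t**2/4 + 5*t/2 - 25*log(t + 5)/2 + C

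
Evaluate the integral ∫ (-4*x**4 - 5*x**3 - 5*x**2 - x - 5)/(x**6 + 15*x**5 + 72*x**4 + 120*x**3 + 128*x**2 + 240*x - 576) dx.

Factor the denominator: (x - 1)*(x + 4)*(x + 6)**2*(x**2 + 4).
Partial-fraction decomposition: -(19*x - 49)/(400*(x**2 + 4)) - 18607/(9800*(x + 6)) - 4283/(560*(x + 6)**2) + 157/(80*(x + 4)) - 4/(245*(x - 1)).
Integrate each term; A/(x−a) gives A·log|x−a|; the (Bx+D)/(x²+p²) term gives a log and an atan.

-4*log(x - 1)/245 + 157*log(x + 4)/80 - 18607*log(x + 6)/9800 - 19*log(x**2 + 4)/800 + 49*atan(x/2)/800 + 4283/(560*x + 3360) + C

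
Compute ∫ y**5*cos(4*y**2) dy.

Let u = y², du = 2y dy; rewrite as (1/2)∫ u^2·cos(4u) du.
Now integrate by parts 2 times.

y**4*sin(4*y**2)/8 + y**2*cos(4*y**2)/16 - sin(4*y**2)/64 + C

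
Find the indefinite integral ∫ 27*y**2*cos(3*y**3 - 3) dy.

Let u = 3*y**3 - 3, so du = (9*y**2) dy.
Rewriting, the integral becomes 3·∫ cos(u) du = 3·sin(u).
Substituting back, u = 3*y**3 - 3.

3*sin(3*y**3 - 3) + C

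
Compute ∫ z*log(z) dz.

Use integration by parts with u = log(z), dv = z dz.
Then du = 1/z dz and v = z**2/2.

z**2*log(z)/2 - z**2/4 + C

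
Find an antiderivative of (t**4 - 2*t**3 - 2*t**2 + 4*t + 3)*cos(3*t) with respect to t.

Use integration by parts with u = t**4 - 2*t**3 - 2*t**2 + 4*t + 3, dv = cos(3*t) dt, so v = sin(3*t)/3.
Apply parts 4 times (tabular method): alternate signs, differentiate u down to 0, integrate dv up.

t**4*sin(3*t)/3 - 2*t**3*sin(3*t)/3 + 4*t**3*cos(3*t)/9 - 10*t**2*sin(3*t)/9 - 2*t**2*cos(3*t)/3 + 16*t*sin(3*t)/9 - 20*t*cos(3*t)/27 + 101*sin(3*t)/81 + 16*cos(3*t)/27 + C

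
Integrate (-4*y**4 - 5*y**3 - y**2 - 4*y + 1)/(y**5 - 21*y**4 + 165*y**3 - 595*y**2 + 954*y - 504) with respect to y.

-11395*log(y - 7)/72 + 6323*log(y - 6)/30 - 1375*log(y - 4)/18 + 479*log(y - 3)/24 - 13*log(y - 1)/180 + C

Factor the denominator: (y - 7)*(y - 6)*(y - 4)*(y - 3)*(y - 1).
Partial-fraction decomposition: -13/(180*(y - 1)) + 479/(24*(y - 3)) - 1375/(18*(y - 4)) + 6323/(30*(y - 6)) - 11395/(72*(y - 7)).
Integrate each term: A/(y−a) contributes A·log|y−a|.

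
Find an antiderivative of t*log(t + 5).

Use integration by parts with u = log(t + 5), dv = t dt.
Then du = 1/(t + 5) dt and v = t**2/2.

t**2*log(t + 5)/2 - t**2/4 + 5*t/2 - 25*log(t + 5)/2 + C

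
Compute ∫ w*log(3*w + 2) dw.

Use integration by parts with u = log(3*w + 2), dv = w dw.
Then du = 3/(3*w + 2) dw and v = w**2/2.

w**2*log(3*w + 2)/2 - w**2/4 + w/3 - 2*log(3*w + 2)/9 + C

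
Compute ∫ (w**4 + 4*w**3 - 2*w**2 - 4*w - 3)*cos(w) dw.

w**4*sin(w) + 4*w**3*sin(w) + 4*w**3*cos(w) - 14*w**2*sin(w) + 12*w**2*cos(w) - 28*w*sin(w) - 28*w*cos(w) + 25*sin(w) - 28*cos(w) + C

Use integration by parts with u = w**4 + 4*w**3 - 2*w**2 - 4*w - 3, dv = cos(w) dw, so v = sin(w).
Apply parts 4 times (tabular method): alternate signs, differentiate u down to 0, integrate dv up.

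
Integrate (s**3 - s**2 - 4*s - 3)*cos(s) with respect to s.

s**3*sin(s) - s**2*sin(s) + 3*s**2*cos(s) - 10*s*sin(s) - 2*s*cos(s) - sin(s) - 10*cos(s) + C

Use integration by parts with u = s**3 - s**2 - 4*s - 3, dv = cos(s) ds, so v = sin(s).
Apply parts 3 times (tabular method): alternate signs, differentiate u down to 0, integrate dv up.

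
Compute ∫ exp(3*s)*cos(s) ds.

exp(3*s)*sin(s)/10 + 3*exp(3*s)*cos(s)/10 + C

Let I denote the integral. Integrate by parts with u = cos(s), dv = exp(3*s) ds, so v = exp(3*s)/3: I = exp(3*s)*cos(s)/3 + (1/3)·∫ exp(3*s)*sin(s) ds.
Apply parts again with u = sin(s), dv = exp(3*s) ds: ∫ exp(3*s)*sin(s) ds = exp(3*s)*sin(s)/3 − (1/3)·I. Substituting back brings back I: I = exp(3*s)*sin(s)/9 + exp(3*s)*cos(s)/3 − (1/9)·I.
Solving for I: (1 + 1/9)·I equals the remaining terms, so I = (9/10)·(exp(3*s)*sin(s)/9 + exp(3*s)*cos(s)/3).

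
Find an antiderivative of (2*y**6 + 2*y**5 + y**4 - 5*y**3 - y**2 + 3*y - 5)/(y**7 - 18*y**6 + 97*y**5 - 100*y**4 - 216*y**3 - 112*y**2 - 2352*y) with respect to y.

Factor the denominator: y*(y - 7)**2*(y - 6)*(y + 2)*(y**2 + 4).
Partial-fraction decomposition: -(7272*y + 11737)/(224720*(y**2 + 4)) + 35/(3456*(y + 2)) + 109057/(1920*(y - 6)) - 203580835/(3716307*(y - 7)) + 89855/(1113*(y - 7)**2) + 5/(2352*y).
Integrate each term; A/(y−a) gives A·log|y−a|; the (By+D)/(y²+p²) term gives a log and an atan.

5*log(y)/2352 - 203580835*log(y - 7)/3716307 + 109057*log(y - 6)/1920 + 35*log(y + 2)/3456 - 909*log(y**2 + 4)/56180 - 11737*atan(y/2)/449440 - 89855/(1113*y - 7791) + C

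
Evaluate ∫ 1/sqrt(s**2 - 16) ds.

log(s + sqrt(s**2 - 16)) + C

Substitute s = 4·sec(θ), so ds = 4·sec(θ)*tan(θ) dθ and the radical becomes sqrt(s**2 - 16) = 4·tan(θ) by the Pythagorean identity.
Integrate the resulting trig expression in θ, then back-substitute sec(θ) = s/4, tan(θ) = sqrt(s**2 - 16)/4 (absorbing any constant into C).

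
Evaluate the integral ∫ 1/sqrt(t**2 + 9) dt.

log(t + sqrt(t**2 + 9)) + C

Substitute t = 3·tan(θ), so dt = 3·sec(θ)^2 dθ and the radical becomes sqrt(t**2 + 9) = 3·sec(θ) by the Pythagorean identity.
Integrate the resulting trig expression in θ, then back-substitute tan(θ) = t/3, sec(θ) = sqrt(t**2 + 9)/3 (absorbing any constant into C).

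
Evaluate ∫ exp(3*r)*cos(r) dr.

exp(3*r)*sin(r)/10 + 3*exp(3*r)*cos(r)/10 + C

Let I denote the integral. Integrate by parts with u = cos(r), dv = exp(3*r) dr, so v = exp(3*r)/3: I = exp(3*r)*cos(r)/3 + (1/3)·∫ exp(3*r)*sin(r) dr.
Apply parts again with u = sin(r), dv = exp(3*r) dr: ∫ exp(3*r)*sin(r) dr = exp(3*r)*sin(r)/3 − (1/3)·I. Substituting back brings back I: I = exp(3*r)*sin(r)/9 + exp(3*r)*cos(r)/3 − (1/9)·I.
Solving for I: (1 + 1/9)·I equals the remaining terms, so I = (9/10)·(exp(3*r)*sin(r)/9 + exp(3*r)*cos(r)/3).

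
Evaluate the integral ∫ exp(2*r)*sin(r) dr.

Let I denote the integral. Integrate by parts with u = sin(r), dv = exp(2*r) dr, so v = exp(2*r)/2: I = exp(2*r)*sin(r)/2 − (1/2)·∫ exp(2*r)*cos(r) dr.
Apply parts again with u = cos(r), dv = exp(2*r) dr: ∫ exp(2*r)*cos(r) dr = exp(2*r)*cos(r)/2 + (1/2)·I. Substituting back brings back I: I = exp(2*r)*sin(r)/2 - exp(2*r)*cos(r)/4 − (1/4)·I.
Solving for I: (1 + 1/4)·I equals the remaining terms, so I = (4/5)·(exp(2*r)*sin(r)/2 - exp(2*r)*cos(r)/4).

2*exp(2*r)*sin(r)/5 - exp(2*r)*cos(r)/5 + C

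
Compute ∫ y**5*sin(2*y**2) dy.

-y**4*cos(2*y**2)/4 + y**2*sin(2*y**2)/4 + cos(2*y**2)/8 + C

Let u = y², du = 2y dy; rewrite as (1/2)∫ u^2·sin(2u) du.
Now integrate by parts 2 times.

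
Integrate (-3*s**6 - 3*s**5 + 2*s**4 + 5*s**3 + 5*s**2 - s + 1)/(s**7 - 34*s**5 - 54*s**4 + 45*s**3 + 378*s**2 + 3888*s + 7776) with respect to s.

Factor the denominator: (s - 6)*(s - 4)*(s + 3)**2*(s + 4)*(s**2 + 9).
Partial-fraction decomposition: -(5477*s - 1713)/(20250*(s**2 + 9)) - 8939/(2000*(s + 4)) + 227893/(71442*(s + 3)) - 691/(567*(s + 3)**2) + 14451/(19600*(s - 4)) - 159449/(72900*(s - 6)).
Integrate each term; A/(s−a) gives A·log|s−a|; the (Bs+D)/(s²+p²) term gives a log and an atan.

-159449*log(s - 6)/72900 + 14451*log(s - 4)/19600 + 227893*log(s + 3)/71442 - 8939*log(s + 4)/2000 - 5477*log(s**2 + 9)/40500 + 571*atan(s/3)/20250 + 691/(567*s + 1701) + C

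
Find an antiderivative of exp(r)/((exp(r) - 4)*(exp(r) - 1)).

Let u = e^r, du = e^r dr.
The integral becomes ∫ du/((u-4)(u-1)); decompose into partial fractions.

log(exp(r) - 4)/3 - log(exp(r) - 1)/3 + C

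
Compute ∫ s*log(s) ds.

s**2*log(s)/2 - s**2/4 + C

Use integration by parts with u = log(s), dv = s ds.
Then du = 1/s ds and v = s**2/2.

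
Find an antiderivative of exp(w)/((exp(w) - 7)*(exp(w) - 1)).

log(exp(w) - 7)/6 - log(exp(w) - 1)/6 + C

Let u = e^w, du = e^w dw.
The integral becomes ∫ du/((u-1)(u-7)); decompose into partial fractions.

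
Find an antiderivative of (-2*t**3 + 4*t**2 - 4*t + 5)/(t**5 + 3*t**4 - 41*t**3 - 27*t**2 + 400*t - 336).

Factor the denominator: (t - 4)*(t - 3)*(t - 1)*(t + 4)*(t + 7).
Partial-fraction decomposition: 61/(176*(t + 7)) - 71/(280*(t + 4)) + 1/(80*(t - 1)) + 5/(28*(t - 3)) - 25/(88*(t - 4)).
Integrate each term: A/(t−a) contributes A·log|t−a|.

-25*log(t - 4)/88 + 5*log(t - 3)/28 + log(t - 1)/80 - 71*log(t + 4)/280 + 61*log(t + 7)/176 + C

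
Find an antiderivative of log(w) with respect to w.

w*log(w) - w + C

Use integration by parts with u = log(w), dv = dw.
Then du = 1/w dw and v = w.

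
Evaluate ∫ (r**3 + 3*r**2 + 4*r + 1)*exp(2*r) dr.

Use integration by parts with u = r**3 + 3*r**2 + 4*r + 1, dv = exp(2*r) dr, so v = exp(2*r)/2.
Apply parts 3 times (tabular method): alternate signs, differentiate u down to 0, integrate dv up.

(4*r**3 + 6*r**2 + 10*r - 1)*exp(2*r)/8 + C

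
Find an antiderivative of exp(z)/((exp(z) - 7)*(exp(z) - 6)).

log(exp(z) - 7) - log(exp(z) - 6) + C

Let u = e^z, du = e^z dz.
The integral becomes ∫ du/((u-6)(u-7)); decompose into partial fractions.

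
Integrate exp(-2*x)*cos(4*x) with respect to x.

Let I denote the integral. Integrate by parts with u = cos(4*x), dv = exp(-2*x) dx, so v = -exp(-2*x)/2: I = -exp(-2*x)*cos(4*x)/2 − 2·∫ exp(-2*x)*sin(4*x) dx.
Apply parts again with u = sin(4*x), dv = exp(-2*x) dx: ∫ exp(-2*x)*sin(4*x) dx = -exp(-2*x)*sin(4*x)/2 + 2·I. Substituting back brings back I: I = exp(-2*x)*sin(4*x) - exp(-2*x)*cos(4*x)/2 − 4·I.
Solving for I: (1 + 4)·I equals the remaining terms, so I = (1/5)·(exp(-2*x)*sin(4*x) - exp(-2*x)*cos(4*x)/2).

exp(-2*x)*sin(4*x)/5 - exp(-2*x)*cos(4*x)/10 + C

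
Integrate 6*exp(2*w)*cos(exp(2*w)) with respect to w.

Let u = exp(2*w), so du = (2*exp(2*w)) dw.
Rewriting, the integral becomes 3·∫ cos(u) du = 3·sin(u).
Substituting back, u = exp(2*w).

3*sin(exp(2*w)) + C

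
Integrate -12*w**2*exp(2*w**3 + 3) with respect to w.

-2*exp(2*w**3 + 3) + C

Let u = 2*w**3 + 3, so du = (6*w**2) dw.
Rewriting, the integral becomes -2·∫ e^u du = -2·e^u.
Substituting back, u = 2*w**3 + 3.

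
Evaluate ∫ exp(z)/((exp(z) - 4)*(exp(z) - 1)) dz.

log(exp(z) - 4)/3 - log(exp(z) - 1)/3 + C

Let u = e^z, du = e^z dz.
The integral becomes ∫ du/((u-1)(u-4)); decompose into partial fractions.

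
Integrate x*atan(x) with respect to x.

Use integration by parts with u = arctan(x), dv = x dx.
Then du = 1/(x**2 + 1) dx.

x**2*atan(x)/2 - x/2 + atan(x)/2 + C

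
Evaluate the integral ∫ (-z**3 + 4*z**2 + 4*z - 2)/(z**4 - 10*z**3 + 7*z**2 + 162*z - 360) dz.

Factor the denominator: (z - 6)*(z - 5)*(z - 3)*(z + 4).
Partial-fraction decomposition: -11/(63*(z + 4)) + 19/(42*(z - 3)) + 7/(18*(z - 5)) - 5/(3*(z - 6)).
Integrate each term: A/(z−a) contributes A·log|z−a|.

-5*log(z - 6)/3 + 7*log(z - 5)/18 + 19*log(z - 3)/42 - 11*log(z + 4)/63 + C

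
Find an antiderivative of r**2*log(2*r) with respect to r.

Use integration by parts with u = log(2*r), dv = r**2 dr.
Then du = 1/r dr and v = r**3/3.

r**3*(log(r) + log(2))/3 - r**3/9 + C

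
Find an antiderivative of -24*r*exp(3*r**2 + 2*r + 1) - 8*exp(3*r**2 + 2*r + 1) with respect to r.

Let u = 3*r**2 + 2*r + 1, so du = (6*r + 2) dr.
Rewriting, the integral becomes -4·∫ e^u du = -4·e^u.
Substituting back, u = 3*r**2 + 2*r + 1.

-4*exp(3*r**2 + 2*r + 1) + C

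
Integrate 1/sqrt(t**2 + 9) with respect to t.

log(t + sqrt(t**2 + 9)) + C

Substitute t = 3·tan(θ), so dt = 3·sec(θ)^2 dθ and the radical becomes sqrt(t**2 + 9) = 3·sec(θ) by the Pythagorean identity.
Integrate the resulting trig expression in θ, then back-substitute tan(θ) = t/3, sec(θ) = sqrt(t**2 + 9)/3 (absorbing any constant into C).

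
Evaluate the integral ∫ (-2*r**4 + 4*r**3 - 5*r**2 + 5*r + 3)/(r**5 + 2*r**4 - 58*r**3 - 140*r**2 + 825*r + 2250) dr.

Factor the denominator: (r - 6)*(r - 5)*(r + 3)*(r + 5)**2.
Partial-fraction decomposition: -2439/(12100*(r + 5)) + 1897/(220*(r + 5)**2) - 109/(96*(r + 3)) + 847/(800*(r - 5)) - 625/(363*(r - 6)).
Integrate each term; A/(r−a) gives A·log|r−a|; A/(r−a)² gives −A/(r−a).

-625*log(r - 6)/363 + 847*log(r - 5)/800 - 109*log(r + 3)/96 - 2439*log(r + 5)/12100 - 1897/(220*r + 1100) + C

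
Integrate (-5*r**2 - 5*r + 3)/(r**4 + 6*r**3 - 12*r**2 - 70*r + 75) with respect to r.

Factor the denominator: (r - 3)*(r - 1)*(r + 5)**2.
Partial-fraction decomposition: 401/(1152*(r + 5)) - 97/(48*(r + 5)**2) + 7/(72*(r - 1)) - 57/(128*(r - 3)).
Integrate each term; A/(r−a) gives A·log|r−a|; A/(r−a)² gives −A/(r−a).

-57*log(r - 3)/128 + 7*log(r - 1)/72 + 401*log(r + 5)/1152 + 97/(48*r + 240) + C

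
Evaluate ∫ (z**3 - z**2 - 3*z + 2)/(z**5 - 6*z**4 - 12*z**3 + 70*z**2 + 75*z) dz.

2*log(z)/75 + 769*log(z - 5)/9600 - log(z + 1)/24 - 25*log(z + 3)/384 - 29/(80*z - 400) + C

Factor the denominator: z*(z - 5)**2*(z + 1)*(z + 3).
Partial-fraction decomposition: -25/(384*(z + 3)) - 1/(24*(z + 1)) + 769/(9600*(z - 5)) + 29/(80*(z - 5)**2) + 2/(75*z).
Integrate each term; A/(z−a) gives A·log|z−a|; A/(z−a)² gives −A/(z−a).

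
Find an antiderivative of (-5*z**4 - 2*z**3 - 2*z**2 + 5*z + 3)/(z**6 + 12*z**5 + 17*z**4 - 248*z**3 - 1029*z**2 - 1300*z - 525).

Factor the denominator: (z - 5)*(z + 1)**2*(z + 3)*(z + 5)*(z + 7).
Partial-fraction decomposition: 11449/(3456*(z + 7)) - 2947/(640*(z + 5)) + 381/(256*(z + 3)) - 113/(1152*(z + 1)) + 7/(288*(z + 1)**2) - 3397/(34560*(z - 5)).
Integrate each term; A/(z−a) gives A·log|z−a|; A/(z−a)² gives −A/(z−a).

-3397*log(z - 5)/34560 - 113*log(z + 1)/1152 + 381*log(z + 3)/256 - 2947*log(z + 5)/640 + 11449*log(z + 7)/3456 - 7/(288*z + 288) + C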